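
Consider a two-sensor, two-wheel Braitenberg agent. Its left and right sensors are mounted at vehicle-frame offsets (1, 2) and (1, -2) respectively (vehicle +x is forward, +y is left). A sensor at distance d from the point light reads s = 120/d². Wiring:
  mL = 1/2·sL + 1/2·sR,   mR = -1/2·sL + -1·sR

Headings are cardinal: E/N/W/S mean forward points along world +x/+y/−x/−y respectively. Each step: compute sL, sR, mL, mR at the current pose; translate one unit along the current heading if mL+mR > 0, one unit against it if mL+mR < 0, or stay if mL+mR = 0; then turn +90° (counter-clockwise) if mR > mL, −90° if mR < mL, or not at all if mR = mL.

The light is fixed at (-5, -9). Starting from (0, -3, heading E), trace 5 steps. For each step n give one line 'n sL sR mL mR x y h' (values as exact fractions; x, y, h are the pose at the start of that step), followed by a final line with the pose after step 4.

0 6/5 30/13 114/65 -189/65 0 -3 E
1 120/61 120/29 5400/1769 -9060/1769 -1 -3 S
2 60/17 4/3 124/51 -158/51 -1 -2 W
3 120/73 120/113 11160/8249 -15540/8249 0 -2 N
4 6/5 30/13 114/65 -189/65 0 -3 E
final -1 -3 S

n=0: pose=(0,-3,E); sL=6/5, sR=30/13; mL=114/65, mR=-189/65; mL+mR=-15/13 → advance -1; mR−mL=-303/65 → turn -1·90°
n=1: pose=(-1,-3,S); sL=120/61, sR=120/29; mL=5400/1769, mR=-9060/1769; mL+mR=-60/29 → advance -1; mR−mL=-14460/1769 → turn -1·90°
n=2: pose=(-1,-2,W); sL=60/17, sR=4/3; mL=124/51, mR=-158/51; mL+mR=-2/3 → advance -1; mR−mL=-94/17 → turn -1·90°
n=3: pose=(0,-2,N); sL=120/73, sR=120/113; mL=11160/8249, mR=-15540/8249; mL+mR=-60/113 → advance -1; mR−mL=-26700/8249 → turn -1·90°
n=4: pose=(0,-3,E); sL=6/5, sR=30/13; mL=114/65, mR=-189/65; mL+mR=-15/13 → advance -1; mR−mL=-303/65 → turn -1·90°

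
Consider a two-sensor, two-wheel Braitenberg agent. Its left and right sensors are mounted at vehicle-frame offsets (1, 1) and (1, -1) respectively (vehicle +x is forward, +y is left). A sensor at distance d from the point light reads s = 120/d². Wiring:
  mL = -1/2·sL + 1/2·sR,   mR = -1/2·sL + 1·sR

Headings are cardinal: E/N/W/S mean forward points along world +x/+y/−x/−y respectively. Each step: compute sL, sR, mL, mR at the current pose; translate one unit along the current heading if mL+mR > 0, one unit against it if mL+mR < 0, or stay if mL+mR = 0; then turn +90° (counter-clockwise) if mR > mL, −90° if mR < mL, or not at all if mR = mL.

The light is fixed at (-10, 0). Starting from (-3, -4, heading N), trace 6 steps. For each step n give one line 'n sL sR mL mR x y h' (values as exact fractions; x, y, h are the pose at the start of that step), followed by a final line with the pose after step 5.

n=0: pose=(-3,-4,N); sL=8/3, sR=120/73; mL=-112/219, mR=68/219; mL+mR=-44/219 → advance -1; mR−mL=60/73 → turn +1·90°
n=1: pose=(-3,-5,W); sL=5/3, sR=30/13; mL=25/78, mR=115/78; mL+mR=70/39 → advance +1; mR−mL=15/13 → turn +1·90°
n=2: pose=(-4,-5,S); sL=24/17, sR=120/61; mL=288/1037, mR=1308/1037; mL+mR=1596/1037 → advance +1; mR−mL=60/61 → turn +1·90°
n=3: pose=(-4,-6,E); sL=60/37, sR=60/49; mL=-360/1813, mR=750/1813; mL+mR=390/1813 → advance +1; mR−mL=30/49 → turn +1·90°
n=4: pose=(-3,-6,N); sL=120/61, sR=120/89; mL=-1680/5429, mR=1980/5429; mL+mR=300/5429 → advance +1; mR−mL=60/89 → turn +1·90°
n=5: pose=(-3,-5,W); sL=5/3, sR=30/13; mL=25/78, mR=115/78; mL+mR=70/39 → advance +1; mR−mL=15/13 → turn +1·90°

0 8/3 120/73 -112/219 68/219 -3 -4 N
1 5/3 30/13 25/78 115/78 -3 -5 W
2 24/17 120/61 288/1037 1308/1037 -4 -5 S
3 60/37 60/49 -360/1813 750/1813 -4 -6 E
4 120/61 120/89 -1680/5429 1980/5429 -3 -6 N
5 5/3 30/13 25/78 115/78 -3 -5 W
final -4 -5 S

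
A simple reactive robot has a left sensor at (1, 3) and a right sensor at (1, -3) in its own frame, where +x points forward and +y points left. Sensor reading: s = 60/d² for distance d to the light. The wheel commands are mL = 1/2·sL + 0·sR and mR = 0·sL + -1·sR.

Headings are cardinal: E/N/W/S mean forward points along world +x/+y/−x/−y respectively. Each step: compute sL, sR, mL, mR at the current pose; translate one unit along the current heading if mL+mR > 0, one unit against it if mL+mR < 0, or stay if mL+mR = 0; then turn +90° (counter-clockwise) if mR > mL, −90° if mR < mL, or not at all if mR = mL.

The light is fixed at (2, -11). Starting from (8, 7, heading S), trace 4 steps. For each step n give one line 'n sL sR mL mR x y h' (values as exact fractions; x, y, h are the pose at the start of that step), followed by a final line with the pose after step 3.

n=0: pose=(8,7,S); sL=6/37, sR=30/149; mL=3/37, mR=-30/149; mL+mR=-663/5513 → advance -1; mR−mL=-1557/5513 → turn -1·90°
n=1: pose=(8,8,W); sL=60/281, sR=60/509; mL=30/281, mR=-60/509; mL+mR=-1590/143029 → advance -1; mR−mL=-32130/143029 → turn -1·90°
n=2: pose=(9,8,N); sL=15/104, sR=3/25; mL=15/208, mR=-3/25; mL+mR=-249/5200 → advance -1; mR−mL=-999/5200 → turn -1·90°
n=3: pose=(9,7,E); sL=12/101, sR=60/289; mL=6/101, mR=-60/289; mL+mR=-4326/29189 → advance -1; mR−mL=-7794/29189 → turn -1·90°

0 6/37 30/149 3/37 -30/149 8 7 S
1 60/281 60/509 30/281 -60/509 8 8 W
2 15/104 3/25 15/208 -3/25 9 8 N
3 12/101 60/289 6/101 -60/289 9 7 E
final 8 7 S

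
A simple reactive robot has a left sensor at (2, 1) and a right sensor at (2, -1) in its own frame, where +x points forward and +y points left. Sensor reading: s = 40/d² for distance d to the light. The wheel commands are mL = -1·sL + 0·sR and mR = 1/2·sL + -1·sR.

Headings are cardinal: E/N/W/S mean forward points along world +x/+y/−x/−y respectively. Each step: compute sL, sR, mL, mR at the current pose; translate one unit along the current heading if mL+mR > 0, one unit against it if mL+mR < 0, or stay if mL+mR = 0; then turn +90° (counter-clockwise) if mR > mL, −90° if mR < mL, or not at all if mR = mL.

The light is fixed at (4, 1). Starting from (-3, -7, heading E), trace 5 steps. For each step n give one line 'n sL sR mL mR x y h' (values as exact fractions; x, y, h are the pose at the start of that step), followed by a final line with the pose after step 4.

0 20/37 20/53 -20/37 -210/1961 -3 -7 E
1 40/117 8/17 -40/117 -596/1989 -4 -7 N
2 1/5 10/41 -1/5 -59/410 -4 -8 W
3 40/157 8/37 -40/157 -516/5809 -3 -8 S
4 20/37 20/53 -20/37 -210/1961 -3 -7 E
final -4 -7 N

n=0: pose=(-3,-7,E); sL=20/37, sR=20/53; mL=-20/37, mR=-210/1961; mL+mR=-1270/1961 → advance -1; mR−mL=850/1961 → turn +1·90°
n=1: pose=(-4,-7,N); sL=40/117, sR=8/17; mL=-40/117, mR=-596/1989; mL+mR=-1276/1989 → advance -1; mR−mL=28/663 → turn +1·90°
n=2: pose=(-4,-8,W); sL=1/5, sR=10/41; mL=-1/5, mR=-59/410; mL+mR=-141/410 → advance -1; mR−mL=23/410 → turn +1·90°
n=3: pose=(-3,-8,S); sL=40/157, sR=8/37; mL=-40/157, mR=-516/5809; mL+mR=-1996/5809 → advance -1; mR−mL=964/5809 → turn +1·90°
n=4: pose=(-3,-7,E); sL=20/37, sR=20/53; mL=-20/37, mR=-210/1961; mL+mR=-1270/1961 → advance -1; mR−mL=850/1961 → turn +1·90°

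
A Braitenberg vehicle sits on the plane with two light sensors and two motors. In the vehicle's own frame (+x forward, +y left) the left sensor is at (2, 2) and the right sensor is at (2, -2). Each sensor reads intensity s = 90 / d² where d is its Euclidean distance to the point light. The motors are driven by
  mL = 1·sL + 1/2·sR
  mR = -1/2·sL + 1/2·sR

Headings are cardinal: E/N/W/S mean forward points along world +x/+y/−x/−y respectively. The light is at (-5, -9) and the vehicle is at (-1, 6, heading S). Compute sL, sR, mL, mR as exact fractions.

left sensor world pos  = (1, 4); dL² = 205
right sensor world pos = (-3, 4); dR² = 173
sL = 90/205 = 18/41
sR = 90/173 = 90/173
mL = 1·sL + 1/2·sR = 4959/7093
mR = -1/2·sL + 1/2·sR = 288/7093

18/41 90/173 4959/7093 288/7093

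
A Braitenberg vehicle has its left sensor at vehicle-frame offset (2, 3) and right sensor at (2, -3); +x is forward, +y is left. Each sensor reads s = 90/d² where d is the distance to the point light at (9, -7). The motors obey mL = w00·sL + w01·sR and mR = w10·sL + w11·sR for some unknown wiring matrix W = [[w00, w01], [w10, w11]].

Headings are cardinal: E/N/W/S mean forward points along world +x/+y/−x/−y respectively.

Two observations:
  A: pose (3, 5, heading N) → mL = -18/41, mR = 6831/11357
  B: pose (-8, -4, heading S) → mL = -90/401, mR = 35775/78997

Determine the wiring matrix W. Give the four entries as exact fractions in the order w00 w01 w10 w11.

0 -1 1/2 1

obs A: pose=(3,5,N) → sL=90/277, sR=18/41, mL=-18/41, mR=6831/11357
obs B: pose=(-8,-4,S) → sL=90/197, sR=90/401, mL=-90/401, mR=35775/78997
sensor matrix S = [[90/277, 18/41], [90/197, 90/401]]; det S = -114521040/897168929
solve [mL_A; mL_B] = S·[w00; w01] and [mR_A; mR_B] = S·[w10; w11]:
  w00 = 0, w01 = -1, w10 = 1/2, w11 = 1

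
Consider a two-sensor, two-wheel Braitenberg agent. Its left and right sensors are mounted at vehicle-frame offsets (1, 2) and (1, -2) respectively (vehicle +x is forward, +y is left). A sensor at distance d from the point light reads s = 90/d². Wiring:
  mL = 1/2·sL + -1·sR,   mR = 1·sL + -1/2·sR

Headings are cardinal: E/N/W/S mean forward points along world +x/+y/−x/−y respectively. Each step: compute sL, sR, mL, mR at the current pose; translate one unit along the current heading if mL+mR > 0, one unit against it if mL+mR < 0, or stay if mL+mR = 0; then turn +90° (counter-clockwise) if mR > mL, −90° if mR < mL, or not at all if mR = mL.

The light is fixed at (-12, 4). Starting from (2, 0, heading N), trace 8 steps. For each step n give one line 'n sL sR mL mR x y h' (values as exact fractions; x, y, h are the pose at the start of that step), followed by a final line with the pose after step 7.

n=0: pose=(2,0,N); sL=10/17, sR=18/53; mL=-41/901, mR=377/901; mL+mR=336/901 → advance +1; mR−mL=418/901 → turn +1·90°
n=1: pose=(2,1,W); sL=45/97, sR=9/17; mL=-981/3298, mR=657/3298; mL+mR=-162/1649 → advance -1; mR−mL=819/1649 → turn +1·90°
n=2: pose=(3,1,S); sL=18/61, sR=18/37; mL=-765/2257, mR=117/2257; mL+mR=-648/2257 → advance -1; mR−mL=882/2257 → turn +1·90°
n=3: pose=(3,2,E); sL=45/128, sR=45/136; mL=-675/4352, mR=405/2176; mL+mR=135/4352 → advance +1; mR−mL=1485/4352 → turn +1·90°
n=4: pose=(4,2,N); sL=90/197, sR=18/65; mL=-621/12805, mR=4077/12805; mL+mR=3456/12805 → advance +1; mR−mL=4698/12805 → turn +1·90°
n=5: pose=(4,3,W); sL=5/13, sR=45/113; mL=-605/2938, mR=545/2938; mL+mR=-30/1469 → advance -1; mR−mL=575/1469 → turn +1·90°
n=6: pose=(5,3,S); sL=18/73, sR=90/229; mL=-4509/16717, mR=837/16717; mL+mR=-3672/16717 → advance -1; mR−mL=5346/16717 → turn +1·90°
n=7: pose=(5,4,E); sL=45/164, sR=45/164; mL=-45/328, mR=45/328; mL+mR=0 → advance +0; mR−mL=45/164 → turn +1·90°

0 10/17 18/53 -41/901 377/901 2 0 N
1 45/97 9/17 -981/3298 657/3298 2 1 W
2 18/61 18/37 -765/2257 117/2257 3 1 S
3 45/128 45/136 -675/4352 405/2176 3 2 E
4 90/197 18/65 -621/12805 4077/12805 4 2 N
5 5/13 45/113 -605/2938 545/2938 4 3 W
6 18/73 90/229 -4509/16717 837/16717 5 3 S
7 45/164 45/164 -45/328 45/328 5 4 E
final 5 4 N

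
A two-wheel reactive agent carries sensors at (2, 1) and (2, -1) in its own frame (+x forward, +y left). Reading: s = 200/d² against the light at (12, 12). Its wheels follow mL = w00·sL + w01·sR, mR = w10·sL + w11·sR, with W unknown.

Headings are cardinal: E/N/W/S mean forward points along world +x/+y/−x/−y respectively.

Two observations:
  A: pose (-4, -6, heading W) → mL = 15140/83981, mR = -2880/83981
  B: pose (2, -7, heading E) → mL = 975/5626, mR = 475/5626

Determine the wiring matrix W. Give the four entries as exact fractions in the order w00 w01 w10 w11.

obs A: pose=(-4,-6,W) → sL=40/137, sR=200/613, mL=15140/83981, mR=-2880/83981
obs B: pose=(2,-7,E) → sL=50/97, sR=25/58, mL=975/5626, mR=475/5626
sensor matrix S = [[40/137, 200/613], [50/97, 25/58]]; det S = -9999500/236238553
solve [mL_A; mL_B] = S·[w00; w01] and [mR_A; mR_B] = S·[w10; w11]:
  w00 = -1/2, w01 = 1, w10 = 1, w11 = -1

-1/2 1 1 -1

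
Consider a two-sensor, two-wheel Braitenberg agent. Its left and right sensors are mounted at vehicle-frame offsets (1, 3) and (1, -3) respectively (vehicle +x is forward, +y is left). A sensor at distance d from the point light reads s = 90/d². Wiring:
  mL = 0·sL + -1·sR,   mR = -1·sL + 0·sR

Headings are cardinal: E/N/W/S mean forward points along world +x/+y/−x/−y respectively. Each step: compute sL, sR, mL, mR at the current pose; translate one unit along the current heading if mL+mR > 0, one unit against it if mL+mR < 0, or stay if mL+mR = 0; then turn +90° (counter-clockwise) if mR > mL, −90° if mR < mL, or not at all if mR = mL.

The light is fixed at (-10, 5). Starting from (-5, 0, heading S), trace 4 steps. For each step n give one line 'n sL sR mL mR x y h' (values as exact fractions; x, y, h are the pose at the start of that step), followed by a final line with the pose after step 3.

n=0: pose=(-5,0,S); sL=9/10, sR=9/4; mL=-9/4, mR=-9/10; mL+mR=-63/20 → advance -1; mR−mL=27/20 → turn +1·90°
n=1: pose=(-5,1,E); sL=90/37, sR=18/17; mL=-18/17, mR=-90/37; mL+mR=-2196/629 → advance -1; mR−mL=-864/629 → turn -1·90°
n=2: pose=(-6,1,S); sL=45/37, sR=45/13; mL=-45/13, mR=-45/37; mL+mR=-2250/481 → advance -1; mR−mL=1080/481 → turn +1·90°
n=3: pose=(-6,2,E); sL=18/5, sR=90/61; mL=-90/61, mR=-18/5; mL+mR=-1548/305 → advance -1; mR−mL=-648/305 → turn -1·90°

0 9/10 9/4 -9/4 -9/10 -5 0 S
1 90/37 18/17 -18/17 -90/37 -5 1 E
2 45/37 45/13 -45/13 -45/37 -6 1 S
3 18/5 90/61 -90/61 -18/5 -6 2 E
final -7 2 S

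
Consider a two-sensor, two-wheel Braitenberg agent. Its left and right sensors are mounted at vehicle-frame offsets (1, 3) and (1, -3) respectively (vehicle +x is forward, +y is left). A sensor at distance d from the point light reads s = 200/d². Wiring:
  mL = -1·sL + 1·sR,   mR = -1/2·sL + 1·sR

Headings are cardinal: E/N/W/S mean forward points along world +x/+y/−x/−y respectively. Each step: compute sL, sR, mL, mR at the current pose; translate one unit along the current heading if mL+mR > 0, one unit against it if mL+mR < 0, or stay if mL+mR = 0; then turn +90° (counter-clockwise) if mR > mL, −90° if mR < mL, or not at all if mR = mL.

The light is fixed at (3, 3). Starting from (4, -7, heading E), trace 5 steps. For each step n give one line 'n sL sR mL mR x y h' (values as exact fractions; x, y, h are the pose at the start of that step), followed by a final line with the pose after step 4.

n=0: pose=(4,-7,E); sL=200/53, sR=200/173; mL=-24000/9169, mR=-6700/9169; mL+mR=-30700/9169 → advance -1; mR−mL=100/53 → turn +1·90°
n=1: pose=(3,-7,N); sL=20/9, sR=20/9; mL=0, mR=10/9; mL+mR=10/9 → advance +1; mR−mL=10/9 → turn +1·90°
n=2: pose=(3,-6,W); sL=40/29, sR=200/37; mL=4320/1073, mR=5060/1073; mL+mR=9380/1073 → advance +1; mR−mL=20/29 → turn +1·90°
n=3: pose=(2,-6,S); sL=25/13, sR=50/29; mL=-75/377, mR=575/754; mL+mR=425/754 → advance +1; mR−mL=25/26 → turn +1·90°
n=4: pose=(2,-7,E); sL=200/49, sR=200/169; mL=-24000/8281, mR=-7100/8281; mL+mR=-31100/8281 → advance -1; mR−mL=100/49 → turn +1·90°

0 200/53 200/173 -24000/9169 -6700/9169 4 -7 E
1 20/9 20/9 0 10/9 3 -7 N
2 40/29 200/37 4320/1073 5060/1073 3 -6 W
3 25/13 50/29 -75/377 575/754 2 -6 S
4 200/49 200/169 -24000/8281 -7100/8281 2 -7 E
final 1 -7 N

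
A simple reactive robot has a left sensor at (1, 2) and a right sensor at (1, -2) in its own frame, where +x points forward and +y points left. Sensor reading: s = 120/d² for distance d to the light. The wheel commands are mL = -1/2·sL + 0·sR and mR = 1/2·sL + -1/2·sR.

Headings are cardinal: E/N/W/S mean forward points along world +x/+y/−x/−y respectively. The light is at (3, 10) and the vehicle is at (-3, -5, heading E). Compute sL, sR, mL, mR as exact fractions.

left sensor world pos  = (-2, -3); dL² = 194
right sensor world pos = (-2, -7); dR² = 314
sL = 120/194 = 60/97
sR = 120/314 = 60/157
mL = -1/2·sL + 0·sR = -30/97
mR = 1/2·sL + -1/2·sR = 1800/15229

60/97 60/157 -30/97 1800/15229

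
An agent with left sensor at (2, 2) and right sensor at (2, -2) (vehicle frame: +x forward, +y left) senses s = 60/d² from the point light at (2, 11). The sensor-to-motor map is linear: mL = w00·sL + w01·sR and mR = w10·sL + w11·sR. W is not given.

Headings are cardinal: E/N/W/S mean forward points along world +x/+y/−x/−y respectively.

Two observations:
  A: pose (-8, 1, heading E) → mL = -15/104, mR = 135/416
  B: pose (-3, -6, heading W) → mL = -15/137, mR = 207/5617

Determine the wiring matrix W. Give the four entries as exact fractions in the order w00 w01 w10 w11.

obs A: pose=(-8,1,E) → sL=15/32, sR=15/52, mL=-15/104, mR=135/416
obs B: pose=(-3,-6,W) → sL=6/41, sR=30/137, mL=-15/137, mR=207/5617
sensor matrix S = [[15/32, 15/52], [6/41, 30/137]]; det S = 70605/1168336
solve [mL_A; mL_B] = S·[w00; w01] and [mR_A; mR_B] = S·[w10; w11]:
  w00 = 0, w01 = -1/2, w10 = 1, w11 = -1/2

0 -1/2 1 -1/2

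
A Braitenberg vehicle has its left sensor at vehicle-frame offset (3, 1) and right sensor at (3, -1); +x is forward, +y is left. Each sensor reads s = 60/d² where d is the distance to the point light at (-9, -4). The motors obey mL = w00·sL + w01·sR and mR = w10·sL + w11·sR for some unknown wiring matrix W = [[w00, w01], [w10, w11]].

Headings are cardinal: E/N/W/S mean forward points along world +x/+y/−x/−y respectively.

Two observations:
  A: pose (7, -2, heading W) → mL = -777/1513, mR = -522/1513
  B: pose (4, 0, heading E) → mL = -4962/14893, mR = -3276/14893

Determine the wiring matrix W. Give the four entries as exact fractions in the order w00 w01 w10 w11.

obs A: pose=(7,-2,W) → sL=6/17, sR=30/89, mL=-777/1513, mR=-522/1513
obs B: pose=(4,0,E) → sL=60/281, sR=12/53, mL=-4962/14893, mR=-3276/14893
sensor matrix S = [[6/17, 30/89], [60/281, 12/53]]; det S = 178848/22533109
solve [mL_A; mL_B] = S·[w00; w01] and [mR_A; mR_B] = S·[w10; w11]:
  w00 = -1/2, w01 = -1, w10 = -1/2, w11 = -1/2

-1/2 -1 -1/2 -1/2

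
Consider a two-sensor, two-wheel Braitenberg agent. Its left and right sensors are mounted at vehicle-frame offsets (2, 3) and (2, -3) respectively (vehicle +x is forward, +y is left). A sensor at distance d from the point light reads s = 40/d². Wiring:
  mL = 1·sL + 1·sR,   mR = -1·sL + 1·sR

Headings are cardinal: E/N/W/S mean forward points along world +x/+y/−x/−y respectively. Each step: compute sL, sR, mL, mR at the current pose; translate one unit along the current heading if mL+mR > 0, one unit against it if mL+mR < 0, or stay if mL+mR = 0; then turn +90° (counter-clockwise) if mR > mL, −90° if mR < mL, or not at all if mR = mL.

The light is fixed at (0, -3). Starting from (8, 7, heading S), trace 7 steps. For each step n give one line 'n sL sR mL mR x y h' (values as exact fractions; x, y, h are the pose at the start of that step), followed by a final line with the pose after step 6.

0 8/37 40/89 2192/3293 768/3293 8 7 S
1 5/9 2/9 7/9 -1/3 8 6 W
2 40/137 40/221 14320/30277 -3360/30277 7 6 N
3 4/25 4/13 152/325 48/325 7 7 E
4 8/37 40/89 2192/3293 768/3293 8 7 S
5 5/9 2/9 7/9 -1/3 8 6 W
6 40/137 40/221 14320/30277 -3360/30277 7 6 N
final 7 7 E

n=0: pose=(8,7,S); sL=8/37, sR=40/89; mL=2192/3293, mR=768/3293; mL+mR=80/89 → advance +1; mR−mL=-16/37 → turn -1·90°
n=1: pose=(8,6,W); sL=5/9, sR=2/9; mL=7/9, mR=-1/3; mL+mR=4/9 → advance +1; mR−mL=-10/9 → turn -1·90°
n=2: pose=(7,6,N); sL=40/137, sR=40/221; mL=14320/30277, mR=-3360/30277; mL+mR=80/221 → advance +1; mR−mL=-80/137 → turn -1·90°
n=3: pose=(7,7,E); sL=4/25, sR=4/13; mL=152/325, mR=48/325; mL+mR=8/13 → advance +1; mR−mL=-8/25 → turn -1·90°
n=4: pose=(8,7,S); sL=8/37, sR=40/89; mL=2192/3293, mR=768/3293; mL+mR=80/89 → advance +1; mR−mL=-16/37 → turn -1·90°
n=5: pose=(8,6,W); sL=5/9, sR=2/9; mL=7/9, mR=-1/3; mL+mR=4/9 → advance +1; mR−mL=-10/9 → turn -1·90°
n=6: pose=(7,6,N); sL=40/137, sR=40/221; mL=14320/30277, mR=-3360/30277; mL+mR=80/221 → advance +1; mR−mL=-80/137 → turn -1·90°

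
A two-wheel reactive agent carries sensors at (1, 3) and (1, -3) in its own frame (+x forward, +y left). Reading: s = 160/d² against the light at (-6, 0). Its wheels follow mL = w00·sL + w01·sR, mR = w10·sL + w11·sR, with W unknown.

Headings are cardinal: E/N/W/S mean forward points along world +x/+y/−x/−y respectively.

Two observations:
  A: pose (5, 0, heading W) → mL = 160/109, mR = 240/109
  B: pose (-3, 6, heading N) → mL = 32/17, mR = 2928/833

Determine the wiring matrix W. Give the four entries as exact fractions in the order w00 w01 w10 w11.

0 1 1/2 1

obs A: pose=(5,0,W) → sL=160/109, sR=160/109, mL=160/109, mR=240/109
obs B: pose=(-3,6,N) → sL=160/49, sR=32/17, mL=32/17, mR=2928/833
sensor matrix S = [[160/109, 160/109], [160/49, 32/17]]; det S = -184320/90797
solve [mL_A; mL_B] = S·[w00; w01] and [mR_A; mR_B] = S·[w10; w11]:
  w00 = 0, w01 = 1, w10 = 1/2, w11 = 1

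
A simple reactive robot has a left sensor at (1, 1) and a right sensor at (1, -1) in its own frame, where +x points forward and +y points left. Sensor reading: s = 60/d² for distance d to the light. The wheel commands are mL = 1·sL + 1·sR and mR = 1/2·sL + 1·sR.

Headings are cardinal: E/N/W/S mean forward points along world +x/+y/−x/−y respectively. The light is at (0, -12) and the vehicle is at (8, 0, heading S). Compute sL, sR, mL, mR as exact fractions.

left sensor world pos  = (9, -1); dL² = 202
right sensor world pos = (7, -1); dR² = 170
sL = 60/202 = 30/101
sR = 60/170 = 6/17
mL = 1·sL + 1·sR = 1116/1717
mR = 1/2·sL + 1·sR = 861/1717

30/101 6/17 1116/1717 861/1717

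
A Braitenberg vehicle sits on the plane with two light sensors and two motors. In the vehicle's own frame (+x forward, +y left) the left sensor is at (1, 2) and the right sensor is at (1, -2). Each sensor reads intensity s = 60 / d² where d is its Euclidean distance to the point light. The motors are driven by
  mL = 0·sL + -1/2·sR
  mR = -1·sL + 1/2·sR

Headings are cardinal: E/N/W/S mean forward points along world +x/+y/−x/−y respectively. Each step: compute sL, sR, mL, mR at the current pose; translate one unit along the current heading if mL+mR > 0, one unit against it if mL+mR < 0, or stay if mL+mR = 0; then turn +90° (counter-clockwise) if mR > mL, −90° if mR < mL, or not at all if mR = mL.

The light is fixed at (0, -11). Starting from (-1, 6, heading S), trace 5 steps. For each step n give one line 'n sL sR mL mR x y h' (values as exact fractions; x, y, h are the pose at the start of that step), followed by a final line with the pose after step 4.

n=0: pose=(-1,6,S); sL=60/257, sR=12/53; mL=-6/53, mR=-1638/13621; mL+mR=-60/257 → advance -1; mR−mL=-96/13621 → turn -1·90°
n=1: pose=(-1,7,W); sL=3/13, sR=15/101; mL=-15/202, mR=-411/2626; mL+mR=-3/13 → advance -1; mR−mL=-108/1313 → turn -1·90°
n=2: pose=(0,7,N); sL=12/73, sR=12/73; mL=-6/73, mR=-6/73; mL+mR=-12/73 → advance -1; mR−mL=0 → turn +0·90°
n=3: pose=(0,6,N); sL=15/82, sR=15/82; mL=-15/164, mR=-15/164; mL+mR=-15/82 → advance -1; mR−mL=0 → turn +0·90°
n=4: pose=(0,5,N); sL=60/293, sR=60/293; mL=-30/293, mR=-30/293; mL+mR=-60/293 → advance -1; mR−mL=0 → turn +0·90°

0 60/257 12/53 -6/53 -1638/13621 -1 6 S
1 3/13 15/101 -15/202 -411/2626 -1 7 W
2 12/73 12/73 -6/73 -6/73 0 7 N
3 15/82 15/82 -15/164 -15/164 0 6 N
4 60/293 60/293 -30/293 -30/293 0 5 N
final 0 4 N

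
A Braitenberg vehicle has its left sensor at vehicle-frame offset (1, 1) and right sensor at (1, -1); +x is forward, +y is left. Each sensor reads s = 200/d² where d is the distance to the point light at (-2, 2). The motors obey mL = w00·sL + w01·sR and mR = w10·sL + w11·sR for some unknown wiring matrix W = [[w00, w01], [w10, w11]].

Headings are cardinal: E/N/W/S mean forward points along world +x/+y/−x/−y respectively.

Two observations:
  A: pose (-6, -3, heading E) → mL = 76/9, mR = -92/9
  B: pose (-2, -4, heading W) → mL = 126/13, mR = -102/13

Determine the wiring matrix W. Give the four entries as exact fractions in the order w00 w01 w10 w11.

1/2 1 -1 -1/2

obs A: pose=(-6,-3,E) → sL=8, sR=40/9, mL=76/9, mR=-92/9
obs B: pose=(-2,-4,W) → sL=4, sR=100/13, mL=126/13, mR=-102/13
sensor matrix S = [[8, 40/9], [4, 100/13]]; det S = 5120/117
solve [mL_A; mL_B] = S·[w00; w01] and [mR_A; mR_B] = S·[w10; w11]:
  w00 = 1/2, w01 = 1, w10 = -1, w11 = -1/2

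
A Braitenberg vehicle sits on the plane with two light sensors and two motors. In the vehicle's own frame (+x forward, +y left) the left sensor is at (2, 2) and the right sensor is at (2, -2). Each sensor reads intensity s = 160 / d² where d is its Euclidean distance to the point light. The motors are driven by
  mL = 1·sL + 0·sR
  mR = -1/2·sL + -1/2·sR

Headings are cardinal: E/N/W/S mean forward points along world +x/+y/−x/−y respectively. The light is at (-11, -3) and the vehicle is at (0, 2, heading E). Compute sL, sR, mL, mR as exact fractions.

left sensor world pos  = (2, 4); dL² = 218
right sensor world pos = (2, 0); dR² = 178
sL = 160/218 = 80/109
sR = 160/178 = 80/89
mL = 1·sL + 0·sR = 80/109
mR = -1/2·sL + -1/2·sR = -7920/9701

80/109 80/89 80/109 -7920/9701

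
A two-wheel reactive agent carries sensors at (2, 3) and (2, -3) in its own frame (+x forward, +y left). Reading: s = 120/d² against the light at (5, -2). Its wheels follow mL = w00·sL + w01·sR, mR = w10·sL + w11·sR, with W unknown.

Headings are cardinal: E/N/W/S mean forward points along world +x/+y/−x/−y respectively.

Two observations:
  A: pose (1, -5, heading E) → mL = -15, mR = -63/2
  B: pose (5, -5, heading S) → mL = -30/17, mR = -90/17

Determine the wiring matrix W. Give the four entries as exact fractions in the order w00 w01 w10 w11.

-1/2 0 -1 -1/2

obs A: pose=(1,-5,E) → sL=30, sR=3, mL=-15, mR=-63/2
obs B: pose=(5,-5,S) → sL=60/17, sR=60/17, mL=-30/17, mR=-90/17
sensor matrix S = [[30, 3], [60/17, 60/17]]; det S = 1620/17
solve [mL_A; mL_B] = S·[w00; w01] and [mR_A; mR_B] = S·[w10; w11]:
  w00 = -1/2, w01 = 0, w10 = -1, w11 = -1/2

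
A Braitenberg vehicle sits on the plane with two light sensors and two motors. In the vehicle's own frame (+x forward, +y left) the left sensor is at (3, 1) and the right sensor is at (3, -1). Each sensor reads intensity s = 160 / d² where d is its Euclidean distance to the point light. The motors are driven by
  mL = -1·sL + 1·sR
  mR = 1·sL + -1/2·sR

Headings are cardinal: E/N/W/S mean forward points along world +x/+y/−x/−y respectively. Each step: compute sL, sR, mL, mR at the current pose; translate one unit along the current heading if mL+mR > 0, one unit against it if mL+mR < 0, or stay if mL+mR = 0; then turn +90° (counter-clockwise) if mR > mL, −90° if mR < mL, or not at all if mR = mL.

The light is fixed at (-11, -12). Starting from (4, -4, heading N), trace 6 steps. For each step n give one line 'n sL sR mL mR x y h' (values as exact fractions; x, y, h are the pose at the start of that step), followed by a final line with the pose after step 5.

0 160/317 160/377 -9600/119509 34960/119509 4 -4 N
1 10/13 40/61 -90/793 350/793 4 -3 W
2 160/261 32/41 1792/10701 2384/10701 3 -3 S
3 16/37 80/169 256/6253 1224/6253 3 -4 E
4 160/317 160/377 -9600/119509 34960/119509 4 -4 N
5 10/13 40/61 -90/793 350/793 4 -3 W
final 3 -3 S

n=0: pose=(4,-4,N); sL=160/317, sR=160/377; mL=-9600/119509, mR=34960/119509; mL+mR=80/377 → advance +1; mR−mL=44560/119509 → turn +1·90°
n=1: pose=(4,-3,W); sL=10/13, sR=40/61; mL=-90/793, mR=350/793; mL+mR=20/61 → advance +1; mR−mL=440/793 → turn +1·90°
n=2: pose=(3,-3,S); sL=160/261, sR=32/41; mL=1792/10701, mR=2384/10701; mL+mR=16/41 → advance +1; mR−mL=592/10701 → turn +1·90°
n=3: pose=(3,-4,E); sL=16/37, sR=80/169; mL=256/6253, mR=1224/6253; mL+mR=40/169 → advance +1; mR−mL=968/6253 → turn +1·90°
n=4: pose=(4,-4,N); sL=160/317, sR=160/377; mL=-9600/119509, mR=34960/119509; mL+mR=80/377 → advance +1; mR−mL=44560/119509 → turn +1·90°
n=5: pose=(4,-3,W); sL=10/13, sR=40/61; mL=-90/793, mR=350/793; mL+mR=20/61 → advance +1; mR−mL=440/793 → turn +1·90°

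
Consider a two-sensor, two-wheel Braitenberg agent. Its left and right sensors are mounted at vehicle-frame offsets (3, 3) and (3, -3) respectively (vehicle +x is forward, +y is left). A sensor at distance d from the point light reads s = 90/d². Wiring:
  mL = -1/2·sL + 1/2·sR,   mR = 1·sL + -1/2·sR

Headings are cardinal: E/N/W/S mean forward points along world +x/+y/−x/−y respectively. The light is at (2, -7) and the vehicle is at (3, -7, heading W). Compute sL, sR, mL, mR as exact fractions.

left sensor world pos  = (0, -10); dL² = 13
right sensor world pos = (0, -4); dR² = 13
sL = 90/13 = 90/13
sR = 90/13 = 90/13
mL = -1/2·sL + 1/2·sR = 0
mR = 1·sL + -1/2·sR = 45/13

90/13 90/13 0 45/13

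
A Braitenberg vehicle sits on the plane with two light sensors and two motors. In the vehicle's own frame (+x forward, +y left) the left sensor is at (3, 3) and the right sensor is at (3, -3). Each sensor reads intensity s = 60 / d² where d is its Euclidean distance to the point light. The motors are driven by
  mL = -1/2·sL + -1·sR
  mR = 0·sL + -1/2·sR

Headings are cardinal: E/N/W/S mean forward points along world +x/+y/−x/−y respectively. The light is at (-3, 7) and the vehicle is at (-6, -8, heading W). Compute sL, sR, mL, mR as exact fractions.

left sensor world pos  = (-9, -11); dL² = 360
right sensor world pos = (-9, -5); dR² = 180
sL = 60/360 = 1/6
sR = 60/180 = 1/3
mL = -1/2·sL + -1·sR = -5/12
mR = 0·sL + -1/2·sR = -1/6

1/6 1/3 -5/12 -1/6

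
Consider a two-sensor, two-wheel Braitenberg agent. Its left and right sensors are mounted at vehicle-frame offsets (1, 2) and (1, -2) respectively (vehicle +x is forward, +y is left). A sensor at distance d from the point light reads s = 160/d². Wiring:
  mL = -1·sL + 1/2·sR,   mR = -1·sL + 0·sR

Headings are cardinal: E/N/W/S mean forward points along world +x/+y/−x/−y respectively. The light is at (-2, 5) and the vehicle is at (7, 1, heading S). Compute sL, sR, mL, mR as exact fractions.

80/73 80/37 -40/2701 -80/73

left sensor world pos  = (9, 0); dL² = 146
right sensor world pos = (5, 0); dR² = 74
sL = 160/146 = 80/73
sR = 160/74 = 80/37
mL = -1·sL + 1/2·sR = -40/2701
mR = -1·sL + 0·sR = -80/73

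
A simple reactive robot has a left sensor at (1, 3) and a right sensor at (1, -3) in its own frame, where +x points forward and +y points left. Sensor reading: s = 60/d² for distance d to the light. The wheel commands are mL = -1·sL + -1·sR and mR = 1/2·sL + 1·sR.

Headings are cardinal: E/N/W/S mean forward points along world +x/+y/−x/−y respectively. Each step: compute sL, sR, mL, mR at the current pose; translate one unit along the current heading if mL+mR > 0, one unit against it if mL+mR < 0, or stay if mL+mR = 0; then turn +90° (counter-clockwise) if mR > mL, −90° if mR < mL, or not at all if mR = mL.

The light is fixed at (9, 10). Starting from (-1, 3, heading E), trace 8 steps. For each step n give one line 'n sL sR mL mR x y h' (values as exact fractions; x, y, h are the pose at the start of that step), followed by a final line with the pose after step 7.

n=0: pose=(-1,3,E); sL=60/97, sR=60/181; mL=-16680/17557, mR=11250/17557; mL+mR=-30/97 → advance -1; mR−mL=27930/17557 → turn +1·90°
n=1: pose=(-2,3,N); sL=15/58, sR=3/5; mL=-249/290, mR=423/580; mL+mR=-15/116 → advance -1; mR−mL=921/580 → turn +1·90°
n=2: pose=(-2,2,W); sL=12/53, sR=60/169; mL=-5208/8957, mR=4194/8957; mL+mR=-6/53 → advance -1; mR−mL=9402/8957 → turn +1·90°
n=3: pose=(-1,2,S); sL=6/13, sR=6/25; mL=-228/325, mR=153/325; mL+mR=-3/13 → advance -1; mR−mL=381/325 → turn +1·90°
n=4: pose=(-1,3,E); sL=60/97, sR=60/181; mL=-16680/17557, mR=11250/17557; mL+mR=-30/97 → advance -1; mR−mL=27930/17557 → turn +1·90°
n=5: pose=(-2,3,N); sL=15/58, sR=3/5; mL=-249/290, mR=423/580; mL+mR=-15/116 → advance -1; mR−mL=921/580 → turn +1·90°
n=6: pose=(-2,2,W); sL=12/53, sR=60/169; mL=-5208/8957, mR=4194/8957; mL+mR=-6/53 → advance -1; mR−mL=9402/8957 → turn +1·90°
n=7: pose=(-1,2,S); sL=6/13, sR=6/25; mL=-228/325, mR=153/325; mL+mR=-3/13 → advance -1; mR−mL=381/325 → turn +1·90°

0 60/97 60/181 -16680/17557 11250/17557 -1 3 E
1 15/58 3/5 -249/290 423/580 -2 3 N
2 12/53 60/169 -5208/8957 4194/8957 -2 2 W
3 6/13 6/25 -228/325 153/325 -1 2 S
4 60/97 60/181 -16680/17557 11250/17557 -1 3 E
5 15/58 3/5 -249/290 423/580 -2 3 N
6 12/53 60/169 -5208/8957 4194/8957 -2 2 W
7 6/13 6/25 -228/325 153/325 -1 2 S
final -1 3 E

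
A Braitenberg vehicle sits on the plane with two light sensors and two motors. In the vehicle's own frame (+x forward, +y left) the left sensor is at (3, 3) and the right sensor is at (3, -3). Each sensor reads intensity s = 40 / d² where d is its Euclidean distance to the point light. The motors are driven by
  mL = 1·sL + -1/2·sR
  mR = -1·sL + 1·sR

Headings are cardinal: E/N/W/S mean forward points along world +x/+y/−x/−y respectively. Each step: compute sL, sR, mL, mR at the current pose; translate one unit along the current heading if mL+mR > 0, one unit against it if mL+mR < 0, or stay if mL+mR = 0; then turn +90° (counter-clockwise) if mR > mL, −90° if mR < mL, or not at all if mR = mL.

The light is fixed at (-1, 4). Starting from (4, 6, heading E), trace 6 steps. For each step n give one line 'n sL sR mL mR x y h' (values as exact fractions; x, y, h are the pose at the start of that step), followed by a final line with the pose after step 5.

0 40/89 8/13 164/1157 192/1157 4 6 E
1 20/17 20/53 890/901 -720/901 5 6 N
2 40/117 40/81 100/1053 160/1053 5 7 E
3 10/13 5/17 275/442 -105/221 6 7 N
4 40/149 40/101 1060/15049 1920/15049 6 8 E
5 20/37 4/17 266/629 -192/629 7 8 N
final 7 9 E

n=0: pose=(4,6,E); sL=40/89, sR=8/13; mL=164/1157, mR=192/1157; mL+mR=4/13 → advance +1; mR−mL=28/1157 → turn +1·90°
n=1: pose=(5,6,N); sL=20/17, sR=20/53; mL=890/901, mR=-720/901; mL+mR=10/53 → advance +1; mR−mL=-1610/901 → turn -1·90°
n=2: pose=(5,7,E); sL=40/117, sR=40/81; mL=100/1053, mR=160/1053; mL+mR=20/81 → advance +1; mR−mL=20/351 → turn +1·90°
n=3: pose=(6,7,N); sL=10/13, sR=5/17; mL=275/442, mR=-105/221; mL+mR=5/34 → advance +1; mR−mL=-485/442 → turn -1·90°
n=4: pose=(6,8,E); sL=40/149, sR=40/101; mL=1060/15049, mR=1920/15049; mL+mR=20/101 → advance +1; mR−mL=860/15049 → turn +1·90°
n=5: pose=(7,8,N); sL=20/37, sR=4/17; mL=266/629, mR=-192/629; mL+mR=2/17 → advance +1; mR−mL=-458/629 → turn -1·90°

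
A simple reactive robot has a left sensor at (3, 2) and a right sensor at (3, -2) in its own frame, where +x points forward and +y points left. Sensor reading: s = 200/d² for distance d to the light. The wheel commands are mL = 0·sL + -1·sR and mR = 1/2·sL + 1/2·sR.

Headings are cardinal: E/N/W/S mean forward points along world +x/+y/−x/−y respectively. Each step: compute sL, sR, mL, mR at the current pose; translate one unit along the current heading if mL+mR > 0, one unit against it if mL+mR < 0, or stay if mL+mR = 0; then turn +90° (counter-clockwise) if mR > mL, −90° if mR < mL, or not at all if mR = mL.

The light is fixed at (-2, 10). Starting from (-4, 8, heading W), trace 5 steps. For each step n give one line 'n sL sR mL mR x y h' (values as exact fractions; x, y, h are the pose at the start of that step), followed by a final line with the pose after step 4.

n=0: pose=(-4,8,W); sL=200/41, sR=8; mL=-8, mR=264/41; mL+mR=-64/41 → advance -1; mR−mL=592/41 → turn +1·90°
n=1: pose=(-3,8,S); sL=100/13, sR=100/17; mL=-100/17, mR=1500/221; mL+mR=200/221 → advance +1; mR−mL=2800/221 → turn +1·90°
n=2: pose=(-3,7,E); sL=40, sR=200/29; mL=-200/29, mR=680/29; mL+mR=480/29 → advance +1; mR−mL=880/29 → turn +1·90°
n=3: pose=(-2,7,N); sL=50, sR=50; mL=-50, mR=50; mL+mR=0 → advance +0; mR−mL=100 → turn +1·90°
n=4: pose=(-2,7,W); sL=100/17, sR=20; mL=-20, mR=220/17; mL+mR=-120/17 → advance -1; mR−mL=560/17 → turn +1·90°

0 200/41 8 -8 264/41 -4 8 W
1 100/13 100/17 -100/17 1500/221 -3 8 S
2 40 200/29 -200/29 680/29 -3 7 E
3 50 50 -50 50 -2 7 N
4 100/17 20 -20 220/17 -2 7 W
final -1 7 S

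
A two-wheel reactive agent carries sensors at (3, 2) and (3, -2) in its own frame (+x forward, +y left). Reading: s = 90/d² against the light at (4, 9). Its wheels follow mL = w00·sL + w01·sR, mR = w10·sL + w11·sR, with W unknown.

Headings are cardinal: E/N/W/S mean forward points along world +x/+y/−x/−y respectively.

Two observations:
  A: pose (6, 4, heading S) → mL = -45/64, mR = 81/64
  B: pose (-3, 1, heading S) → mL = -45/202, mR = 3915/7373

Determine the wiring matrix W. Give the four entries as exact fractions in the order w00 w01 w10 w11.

obs A: pose=(6,4,S) → sL=9/8, sR=45/32, mL=-45/64, mR=81/64
obs B: pose=(-3,1,S) → sL=45/73, sR=45/101, mL=-45/202, mR=3915/7373
sensor matrix S = [[9/8, 45/32], [45/73, 45/101]]; det S = -86265/235936
solve [mL_A; mL_B] = S·[w00; w01] and [mR_A; mR_B] = S·[w10; w11]:
  w00 = 0, w01 = -1/2, w10 = 1/2, w11 = 1/2

0 -1/2 1/2 1/2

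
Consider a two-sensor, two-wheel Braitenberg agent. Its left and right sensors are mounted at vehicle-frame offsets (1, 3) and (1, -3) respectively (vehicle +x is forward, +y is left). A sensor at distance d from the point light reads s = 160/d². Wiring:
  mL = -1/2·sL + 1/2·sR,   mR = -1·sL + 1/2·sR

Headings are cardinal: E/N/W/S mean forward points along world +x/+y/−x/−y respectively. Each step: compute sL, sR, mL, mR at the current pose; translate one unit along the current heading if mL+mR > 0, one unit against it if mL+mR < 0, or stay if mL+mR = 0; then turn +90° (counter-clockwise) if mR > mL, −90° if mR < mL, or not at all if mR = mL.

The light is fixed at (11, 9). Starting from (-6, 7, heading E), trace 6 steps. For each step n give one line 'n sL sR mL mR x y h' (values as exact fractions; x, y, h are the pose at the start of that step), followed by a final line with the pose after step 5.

n=0: pose=(-6,7,E); sL=160/257, sR=160/281; mL=-1920/72217, mR=-24400/72217; mL+mR=-26320/72217 → advance -1; mR−mL=-80/257 → turn -1·90°
n=1: pose=(-7,7,S); sL=80/117, sR=16/45; mL=-32/195, mR=-296/585; mL+mR=-392/585 → advance -1; mR−mL=-40/117 → turn -1·90°
n=2: pose=(-7,8,W); sL=160/377, sR=32/73; mL=192/27521, mR=-5648/27521; mL+mR=-5456/27521 → advance -1; mR−mL=-80/377 → turn -1·90°
n=3: pose=(-6,8,N); sL=2/5, sR=40/49; mL=51/245, mR=2/245; mL+mR=53/245 → advance +1; mR−mL=-1/5 → turn -1·90°
n=4: pose=(-6,9,E); sL=32/53, sR=32/53; mL=0, mR=-16/53; mL+mR=-16/53 → advance -1; mR−mL=-16/53 → turn -1·90°
n=5: pose=(-7,9,S); sL=80/113, sR=80/221; mL=-4320/24973, mR=-13160/24973; mL+mR=-17480/24973 → advance -1; mR−mL=-40/113 → turn -1·90°

0 160/257 160/281 -1920/72217 -24400/72217 -6 7 E
1 80/117 16/45 -32/195 -296/585 -7 7 S
2 160/377 32/73 192/27521 -5648/27521 -7 8 W
3 2/5 40/49 51/245 2/245 -6 8 N
4 32/53 32/53 0 -16/53 -6 9 E
5 80/113 80/221 -4320/24973 -13160/24973 -7 9 S
final -7 10 W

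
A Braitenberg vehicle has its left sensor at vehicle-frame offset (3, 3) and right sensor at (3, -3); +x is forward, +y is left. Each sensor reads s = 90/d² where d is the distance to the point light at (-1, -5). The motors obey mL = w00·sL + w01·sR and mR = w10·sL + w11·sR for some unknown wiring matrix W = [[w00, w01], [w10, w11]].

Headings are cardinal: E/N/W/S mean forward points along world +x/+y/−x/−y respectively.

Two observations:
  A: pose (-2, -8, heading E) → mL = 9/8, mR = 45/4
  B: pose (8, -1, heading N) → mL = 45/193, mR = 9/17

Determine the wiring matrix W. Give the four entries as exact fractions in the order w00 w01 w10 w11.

obs A: pose=(-2,-8,E) → sL=45/2, sR=9/4, mL=9/8, mR=45/4
obs B: pose=(8,-1,N) → sL=18/17, sR=90/193, mL=45/193, mR=9/17
sensor matrix S = [[45/2, 9/4], [18/17, 90/193]]; det S = 53217/6562
solve [mL_A; mL_B] = S·[w00; w01] and [mR_A; mR_B] = S·[w10; w11]:
  w00 = 0, w01 = 1/2, w10 = 1/2, w11 = 0

0 1/2 1/2 0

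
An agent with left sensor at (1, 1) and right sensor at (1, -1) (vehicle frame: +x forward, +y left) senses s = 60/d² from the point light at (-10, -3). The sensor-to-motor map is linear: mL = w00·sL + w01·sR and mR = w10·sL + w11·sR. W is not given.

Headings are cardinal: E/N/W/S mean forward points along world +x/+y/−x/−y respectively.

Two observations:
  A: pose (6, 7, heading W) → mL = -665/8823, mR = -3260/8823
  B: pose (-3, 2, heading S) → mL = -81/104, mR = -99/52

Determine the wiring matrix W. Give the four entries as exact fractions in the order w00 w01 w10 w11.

obs A: pose=(6,7,W) → sL=10/51, sR=30/173, mL=-665/8823, mR=-3260/8823
obs B: pose=(-3,2,S) → sL=3/4, sR=15/13, mL=-81/104, mR=-99/52
sensor matrix S = [[10/51, 30/173], [3/4, 15/13]]; det S = 7355/76466
solve [mL_A; mL_B] = S·[w00; w01] and [mR_A; mR_B] = S·[w10; w11]:
  w00 = 1/2, w01 = -1, w10 = -1, w11 = -1

1/2 -1 -1 -1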